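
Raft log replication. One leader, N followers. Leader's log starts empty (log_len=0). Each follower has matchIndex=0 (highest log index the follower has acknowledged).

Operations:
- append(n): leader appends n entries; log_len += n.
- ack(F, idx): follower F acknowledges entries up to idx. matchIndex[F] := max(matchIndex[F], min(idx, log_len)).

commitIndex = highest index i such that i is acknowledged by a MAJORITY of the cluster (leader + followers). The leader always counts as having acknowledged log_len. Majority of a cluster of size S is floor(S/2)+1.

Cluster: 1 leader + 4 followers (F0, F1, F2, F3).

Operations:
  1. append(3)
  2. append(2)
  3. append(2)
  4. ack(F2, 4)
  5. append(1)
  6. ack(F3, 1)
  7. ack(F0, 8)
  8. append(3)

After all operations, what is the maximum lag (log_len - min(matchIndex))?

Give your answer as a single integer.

Op 1: append 3 -> log_len=3
Op 2: append 2 -> log_len=5
Op 3: append 2 -> log_len=7
Op 4: F2 acks idx 4 -> match: F0=0 F1=0 F2=4 F3=0; commitIndex=0
Op 5: append 1 -> log_len=8
Op 6: F3 acks idx 1 -> match: F0=0 F1=0 F2=4 F3=1; commitIndex=1
Op 7: F0 acks idx 8 -> match: F0=8 F1=0 F2=4 F3=1; commitIndex=4
Op 8: append 3 -> log_len=11

Answer: 11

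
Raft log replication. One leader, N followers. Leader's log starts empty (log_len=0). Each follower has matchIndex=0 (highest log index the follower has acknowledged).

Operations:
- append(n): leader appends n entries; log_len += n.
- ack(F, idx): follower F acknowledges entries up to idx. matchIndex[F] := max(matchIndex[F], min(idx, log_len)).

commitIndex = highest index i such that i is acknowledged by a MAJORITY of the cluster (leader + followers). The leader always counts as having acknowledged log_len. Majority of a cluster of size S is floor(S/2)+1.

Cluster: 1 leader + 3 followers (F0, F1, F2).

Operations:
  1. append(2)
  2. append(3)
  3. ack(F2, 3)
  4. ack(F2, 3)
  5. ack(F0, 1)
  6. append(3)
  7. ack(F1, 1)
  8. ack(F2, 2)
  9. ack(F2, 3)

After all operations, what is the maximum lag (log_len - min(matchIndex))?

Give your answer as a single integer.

Op 1: append 2 -> log_len=2
Op 2: append 3 -> log_len=5
Op 3: F2 acks idx 3 -> match: F0=0 F1=0 F2=3; commitIndex=0
Op 4: F2 acks idx 3 -> match: F0=0 F1=0 F2=3; commitIndex=0
Op 5: F0 acks idx 1 -> match: F0=1 F1=0 F2=3; commitIndex=1
Op 6: append 3 -> log_len=8
Op 7: F1 acks idx 1 -> match: F0=1 F1=1 F2=3; commitIndex=1
Op 8: F2 acks idx 2 -> match: F0=1 F1=1 F2=3; commitIndex=1
Op 9: F2 acks idx 3 -> match: F0=1 F1=1 F2=3; commitIndex=1

Answer: 7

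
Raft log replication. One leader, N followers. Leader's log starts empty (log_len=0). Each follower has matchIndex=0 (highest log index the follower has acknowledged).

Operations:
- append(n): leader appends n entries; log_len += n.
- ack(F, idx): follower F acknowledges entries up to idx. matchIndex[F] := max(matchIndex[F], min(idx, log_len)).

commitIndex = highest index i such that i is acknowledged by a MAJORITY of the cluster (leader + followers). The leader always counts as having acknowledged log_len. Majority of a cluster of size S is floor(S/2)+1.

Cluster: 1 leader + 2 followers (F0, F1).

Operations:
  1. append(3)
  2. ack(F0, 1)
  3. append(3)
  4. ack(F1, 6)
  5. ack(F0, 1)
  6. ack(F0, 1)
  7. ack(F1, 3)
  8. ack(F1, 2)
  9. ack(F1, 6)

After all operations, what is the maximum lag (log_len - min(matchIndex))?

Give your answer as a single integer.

Answer: 5

Derivation:
Op 1: append 3 -> log_len=3
Op 2: F0 acks idx 1 -> match: F0=1 F1=0; commitIndex=1
Op 3: append 3 -> log_len=6
Op 4: F1 acks idx 6 -> match: F0=1 F1=6; commitIndex=6
Op 5: F0 acks idx 1 -> match: F0=1 F1=6; commitIndex=6
Op 6: F0 acks idx 1 -> match: F0=1 F1=6; commitIndex=6
Op 7: F1 acks idx 3 -> match: F0=1 F1=6; commitIndex=6
Op 8: F1 acks idx 2 -> match: F0=1 F1=6; commitIndex=6
Op 9: F1 acks idx 6 -> match: F0=1 F1=6; commitIndex=6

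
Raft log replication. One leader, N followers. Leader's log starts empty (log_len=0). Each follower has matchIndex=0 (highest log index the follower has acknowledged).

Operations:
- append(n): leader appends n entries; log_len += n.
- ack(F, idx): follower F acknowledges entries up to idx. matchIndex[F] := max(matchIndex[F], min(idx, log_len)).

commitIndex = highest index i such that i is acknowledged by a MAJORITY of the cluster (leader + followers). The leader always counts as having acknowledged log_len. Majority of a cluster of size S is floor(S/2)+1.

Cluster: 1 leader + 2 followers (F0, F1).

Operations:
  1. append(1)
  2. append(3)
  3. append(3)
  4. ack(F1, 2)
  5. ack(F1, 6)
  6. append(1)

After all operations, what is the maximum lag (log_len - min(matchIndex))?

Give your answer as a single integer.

Op 1: append 1 -> log_len=1
Op 2: append 3 -> log_len=4
Op 3: append 3 -> log_len=7
Op 4: F1 acks idx 2 -> match: F0=0 F1=2; commitIndex=2
Op 5: F1 acks idx 6 -> match: F0=0 F1=6; commitIndex=6
Op 6: append 1 -> log_len=8

Answer: 8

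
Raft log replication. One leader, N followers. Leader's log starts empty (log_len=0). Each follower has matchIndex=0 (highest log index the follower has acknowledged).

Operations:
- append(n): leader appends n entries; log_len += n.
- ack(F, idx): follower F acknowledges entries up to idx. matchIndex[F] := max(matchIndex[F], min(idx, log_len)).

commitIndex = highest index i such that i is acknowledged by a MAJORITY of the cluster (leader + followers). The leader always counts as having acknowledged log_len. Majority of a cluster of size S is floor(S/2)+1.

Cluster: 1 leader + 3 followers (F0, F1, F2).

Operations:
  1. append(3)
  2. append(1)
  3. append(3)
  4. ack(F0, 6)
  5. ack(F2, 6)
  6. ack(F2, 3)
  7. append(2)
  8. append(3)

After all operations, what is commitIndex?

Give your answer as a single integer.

Op 1: append 3 -> log_len=3
Op 2: append 1 -> log_len=4
Op 3: append 3 -> log_len=7
Op 4: F0 acks idx 6 -> match: F0=6 F1=0 F2=0; commitIndex=0
Op 5: F2 acks idx 6 -> match: F0=6 F1=0 F2=6; commitIndex=6
Op 6: F2 acks idx 3 -> match: F0=6 F1=0 F2=6; commitIndex=6
Op 7: append 2 -> log_len=9
Op 8: append 3 -> log_len=12

Answer: 6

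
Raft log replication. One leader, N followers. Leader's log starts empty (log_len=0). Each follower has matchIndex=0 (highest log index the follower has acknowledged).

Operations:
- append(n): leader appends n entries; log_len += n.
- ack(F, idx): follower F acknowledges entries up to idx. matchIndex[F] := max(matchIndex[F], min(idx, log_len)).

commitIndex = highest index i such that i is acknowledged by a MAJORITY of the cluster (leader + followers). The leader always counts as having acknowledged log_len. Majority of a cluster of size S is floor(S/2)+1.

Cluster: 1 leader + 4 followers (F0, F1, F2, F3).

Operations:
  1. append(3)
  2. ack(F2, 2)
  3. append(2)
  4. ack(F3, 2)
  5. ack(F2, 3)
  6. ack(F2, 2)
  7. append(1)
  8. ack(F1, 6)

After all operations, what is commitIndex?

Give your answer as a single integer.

Answer: 3

Derivation:
Op 1: append 3 -> log_len=3
Op 2: F2 acks idx 2 -> match: F0=0 F1=0 F2=2 F3=0; commitIndex=0
Op 3: append 2 -> log_len=5
Op 4: F3 acks idx 2 -> match: F0=0 F1=0 F2=2 F3=2; commitIndex=2
Op 5: F2 acks idx 3 -> match: F0=0 F1=0 F2=3 F3=2; commitIndex=2
Op 6: F2 acks idx 2 -> match: F0=0 F1=0 F2=3 F3=2; commitIndex=2
Op 7: append 1 -> log_len=6
Op 8: F1 acks idx 6 -> match: F0=0 F1=6 F2=3 F3=2; commitIndex=3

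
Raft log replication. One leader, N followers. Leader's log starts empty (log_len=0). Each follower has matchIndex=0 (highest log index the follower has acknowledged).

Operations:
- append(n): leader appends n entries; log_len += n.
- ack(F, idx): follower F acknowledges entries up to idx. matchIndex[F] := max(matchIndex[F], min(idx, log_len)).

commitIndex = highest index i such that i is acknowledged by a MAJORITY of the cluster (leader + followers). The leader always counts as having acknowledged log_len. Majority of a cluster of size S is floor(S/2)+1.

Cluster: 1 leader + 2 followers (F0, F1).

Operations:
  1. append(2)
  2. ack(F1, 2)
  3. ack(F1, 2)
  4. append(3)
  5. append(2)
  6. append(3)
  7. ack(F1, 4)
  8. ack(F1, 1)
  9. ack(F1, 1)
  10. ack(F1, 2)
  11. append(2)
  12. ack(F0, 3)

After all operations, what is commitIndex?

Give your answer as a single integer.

Op 1: append 2 -> log_len=2
Op 2: F1 acks idx 2 -> match: F0=0 F1=2; commitIndex=2
Op 3: F1 acks idx 2 -> match: F0=0 F1=2; commitIndex=2
Op 4: append 3 -> log_len=5
Op 5: append 2 -> log_len=7
Op 6: append 3 -> log_len=10
Op 7: F1 acks idx 4 -> match: F0=0 F1=4; commitIndex=4
Op 8: F1 acks idx 1 -> match: F0=0 F1=4; commitIndex=4
Op 9: F1 acks idx 1 -> match: F0=0 F1=4; commitIndex=4
Op 10: F1 acks idx 2 -> match: F0=0 F1=4; commitIndex=4
Op 11: append 2 -> log_len=12
Op 12: F0 acks idx 3 -> match: F0=3 F1=4; commitIndex=4

Answer: 4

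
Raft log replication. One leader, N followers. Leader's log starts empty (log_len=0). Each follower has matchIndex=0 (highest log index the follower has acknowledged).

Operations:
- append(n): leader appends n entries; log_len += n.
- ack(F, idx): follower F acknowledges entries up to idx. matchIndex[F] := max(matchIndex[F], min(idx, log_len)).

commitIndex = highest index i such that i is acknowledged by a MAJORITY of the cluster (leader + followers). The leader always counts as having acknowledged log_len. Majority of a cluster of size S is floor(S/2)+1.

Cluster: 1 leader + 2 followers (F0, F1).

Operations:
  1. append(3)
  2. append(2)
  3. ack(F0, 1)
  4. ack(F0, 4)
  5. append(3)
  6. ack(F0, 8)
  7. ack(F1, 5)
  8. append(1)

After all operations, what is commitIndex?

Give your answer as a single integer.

Answer: 8

Derivation:
Op 1: append 3 -> log_len=3
Op 2: append 2 -> log_len=5
Op 3: F0 acks idx 1 -> match: F0=1 F1=0; commitIndex=1
Op 4: F0 acks idx 4 -> match: F0=4 F1=0; commitIndex=4
Op 5: append 3 -> log_len=8
Op 6: F0 acks idx 8 -> match: F0=8 F1=0; commitIndex=8
Op 7: F1 acks idx 5 -> match: F0=8 F1=5; commitIndex=8
Op 8: append 1 -> log_len=9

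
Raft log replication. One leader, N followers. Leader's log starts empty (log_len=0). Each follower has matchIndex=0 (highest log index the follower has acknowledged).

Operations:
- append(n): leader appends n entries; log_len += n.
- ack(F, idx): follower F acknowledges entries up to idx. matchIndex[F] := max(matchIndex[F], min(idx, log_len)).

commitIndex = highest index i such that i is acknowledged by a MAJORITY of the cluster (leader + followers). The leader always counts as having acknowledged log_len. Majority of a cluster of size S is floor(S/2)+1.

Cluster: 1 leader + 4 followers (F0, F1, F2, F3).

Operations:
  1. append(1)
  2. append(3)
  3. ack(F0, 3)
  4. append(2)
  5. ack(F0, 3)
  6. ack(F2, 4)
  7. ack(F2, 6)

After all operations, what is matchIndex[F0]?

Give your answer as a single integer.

Answer: 3

Derivation:
Op 1: append 1 -> log_len=1
Op 2: append 3 -> log_len=4
Op 3: F0 acks idx 3 -> match: F0=3 F1=0 F2=0 F3=0; commitIndex=0
Op 4: append 2 -> log_len=6
Op 5: F0 acks idx 3 -> match: F0=3 F1=0 F2=0 F3=0; commitIndex=0
Op 6: F2 acks idx 4 -> match: F0=3 F1=0 F2=4 F3=0; commitIndex=3
Op 7: F2 acks idx 6 -> match: F0=3 F1=0 F2=6 F3=0; commitIndex=3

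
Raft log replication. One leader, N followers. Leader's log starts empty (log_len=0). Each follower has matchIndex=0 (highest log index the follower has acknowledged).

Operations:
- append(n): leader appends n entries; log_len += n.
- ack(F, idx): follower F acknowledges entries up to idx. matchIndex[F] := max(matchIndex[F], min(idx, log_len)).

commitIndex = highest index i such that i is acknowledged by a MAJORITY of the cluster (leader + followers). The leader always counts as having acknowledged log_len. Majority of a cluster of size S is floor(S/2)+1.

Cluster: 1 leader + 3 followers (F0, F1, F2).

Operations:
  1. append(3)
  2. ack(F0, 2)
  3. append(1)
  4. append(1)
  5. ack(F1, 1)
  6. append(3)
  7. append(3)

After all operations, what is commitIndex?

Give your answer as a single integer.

Op 1: append 3 -> log_len=3
Op 2: F0 acks idx 2 -> match: F0=2 F1=0 F2=0; commitIndex=0
Op 3: append 1 -> log_len=4
Op 4: append 1 -> log_len=5
Op 5: F1 acks idx 1 -> match: F0=2 F1=1 F2=0; commitIndex=1
Op 6: append 3 -> log_len=8
Op 7: append 3 -> log_len=11

Answer: 1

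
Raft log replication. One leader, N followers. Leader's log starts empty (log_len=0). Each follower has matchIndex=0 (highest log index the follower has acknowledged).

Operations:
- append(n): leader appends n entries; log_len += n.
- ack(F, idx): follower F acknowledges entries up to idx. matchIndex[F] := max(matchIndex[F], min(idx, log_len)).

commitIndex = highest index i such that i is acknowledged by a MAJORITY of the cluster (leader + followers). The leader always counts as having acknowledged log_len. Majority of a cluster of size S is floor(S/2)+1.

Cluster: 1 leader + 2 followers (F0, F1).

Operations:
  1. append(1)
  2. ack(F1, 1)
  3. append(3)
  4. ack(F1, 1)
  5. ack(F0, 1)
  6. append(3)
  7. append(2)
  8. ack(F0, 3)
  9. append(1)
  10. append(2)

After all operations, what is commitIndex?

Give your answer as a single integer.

Op 1: append 1 -> log_len=1
Op 2: F1 acks idx 1 -> match: F0=0 F1=1; commitIndex=1
Op 3: append 3 -> log_len=4
Op 4: F1 acks idx 1 -> match: F0=0 F1=1; commitIndex=1
Op 5: F0 acks idx 1 -> match: F0=1 F1=1; commitIndex=1
Op 6: append 3 -> log_len=7
Op 7: append 2 -> log_len=9
Op 8: F0 acks idx 3 -> match: F0=3 F1=1; commitIndex=3
Op 9: append 1 -> log_len=10
Op 10: append 2 -> log_len=12

Answer: 3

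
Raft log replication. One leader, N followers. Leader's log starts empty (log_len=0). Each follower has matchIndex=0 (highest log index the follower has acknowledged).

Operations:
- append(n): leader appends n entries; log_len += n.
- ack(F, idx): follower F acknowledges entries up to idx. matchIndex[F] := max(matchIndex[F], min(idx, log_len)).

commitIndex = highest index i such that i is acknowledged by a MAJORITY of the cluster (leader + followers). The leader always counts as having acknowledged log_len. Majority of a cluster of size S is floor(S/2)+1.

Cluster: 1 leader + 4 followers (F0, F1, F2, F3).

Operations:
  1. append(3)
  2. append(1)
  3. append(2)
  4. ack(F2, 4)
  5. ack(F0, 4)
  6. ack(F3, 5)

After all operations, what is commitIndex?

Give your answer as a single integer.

Answer: 4

Derivation:
Op 1: append 3 -> log_len=3
Op 2: append 1 -> log_len=4
Op 3: append 2 -> log_len=6
Op 4: F2 acks idx 4 -> match: F0=0 F1=0 F2=4 F3=0; commitIndex=0
Op 5: F0 acks idx 4 -> match: F0=4 F1=0 F2=4 F3=0; commitIndex=4
Op 6: F3 acks idx 5 -> match: F0=4 F1=0 F2=4 F3=5; commitIndex=4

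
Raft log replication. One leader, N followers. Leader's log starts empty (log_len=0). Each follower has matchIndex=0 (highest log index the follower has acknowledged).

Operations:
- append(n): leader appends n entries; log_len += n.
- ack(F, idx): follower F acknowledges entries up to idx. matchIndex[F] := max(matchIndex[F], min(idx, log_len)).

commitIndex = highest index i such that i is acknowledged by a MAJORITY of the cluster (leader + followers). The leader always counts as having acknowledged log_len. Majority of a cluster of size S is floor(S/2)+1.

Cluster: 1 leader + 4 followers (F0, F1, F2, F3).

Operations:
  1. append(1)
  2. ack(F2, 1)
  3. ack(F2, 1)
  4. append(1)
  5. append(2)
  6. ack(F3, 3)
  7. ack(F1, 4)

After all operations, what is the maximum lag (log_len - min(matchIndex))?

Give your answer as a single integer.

Answer: 4

Derivation:
Op 1: append 1 -> log_len=1
Op 2: F2 acks idx 1 -> match: F0=0 F1=0 F2=1 F3=0; commitIndex=0
Op 3: F2 acks idx 1 -> match: F0=0 F1=0 F2=1 F3=0; commitIndex=0
Op 4: append 1 -> log_len=2
Op 5: append 2 -> log_len=4
Op 6: F3 acks idx 3 -> match: F0=0 F1=0 F2=1 F3=3; commitIndex=1
Op 7: F1 acks idx 4 -> match: F0=0 F1=4 F2=1 F3=3; commitIndex=3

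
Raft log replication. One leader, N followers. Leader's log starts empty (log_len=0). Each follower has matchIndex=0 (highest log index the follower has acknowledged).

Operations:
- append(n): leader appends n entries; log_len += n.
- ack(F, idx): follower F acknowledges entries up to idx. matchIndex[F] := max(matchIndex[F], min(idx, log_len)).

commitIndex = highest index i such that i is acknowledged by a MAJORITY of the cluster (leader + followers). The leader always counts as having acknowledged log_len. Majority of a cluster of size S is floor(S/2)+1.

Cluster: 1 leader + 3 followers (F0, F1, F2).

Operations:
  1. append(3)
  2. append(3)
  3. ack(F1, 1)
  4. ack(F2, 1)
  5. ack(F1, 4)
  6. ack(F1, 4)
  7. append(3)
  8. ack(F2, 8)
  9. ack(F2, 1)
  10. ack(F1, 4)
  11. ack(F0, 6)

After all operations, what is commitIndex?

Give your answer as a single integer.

Op 1: append 3 -> log_len=3
Op 2: append 3 -> log_len=6
Op 3: F1 acks idx 1 -> match: F0=0 F1=1 F2=0; commitIndex=0
Op 4: F2 acks idx 1 -> match: F0=0 F1=1 F2=1; commitIndex=1
Op 5: F1 acks idx 4 -> match: F0=0 F1=4 F2=1; commitIndex=1
Op 6: F1 acks idx 4 -> match: F0=0 F1=4 F2=1; commitIndex=1
Op 7: append 3 -> log_len=9
Op 8: F2 acks idx 8 -> match: F0=0 F1=4 F2=8; commitIndex=4
Op 9: F2 acks idx 1 -> match: F0=0 F1=4 F2=8; commitIndex=4
Op 10: F1 acks idx 4 -> match: F0=0 F1=4 F2=8; commitIndex=4
Op 11: F0 acks idx 6 -> match: F0=6 F1=4 F2=8; commitIndex=6

Answer: 6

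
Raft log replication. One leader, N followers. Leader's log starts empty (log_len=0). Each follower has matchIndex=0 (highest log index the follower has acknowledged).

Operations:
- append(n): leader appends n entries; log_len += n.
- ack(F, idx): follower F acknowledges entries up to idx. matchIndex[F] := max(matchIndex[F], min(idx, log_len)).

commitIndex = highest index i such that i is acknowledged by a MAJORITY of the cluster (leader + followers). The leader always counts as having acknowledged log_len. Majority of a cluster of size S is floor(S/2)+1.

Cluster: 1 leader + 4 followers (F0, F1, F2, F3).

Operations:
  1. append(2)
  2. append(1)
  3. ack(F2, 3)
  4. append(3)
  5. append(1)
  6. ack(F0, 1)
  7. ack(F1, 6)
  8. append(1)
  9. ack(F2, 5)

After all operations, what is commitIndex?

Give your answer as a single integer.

Answer: 5

Derivation:
Op 1: append 2 -> log_len=2
Op 2: append 1 -> log_len=3
Op 3: F2 acks idx 3 -> match: F0=0 F1=0 F2=3 F3=0; commitIndex=0
Op 4: append 3 -> log_len=6
Op 5: append 1 -> log_len=7
Op 6: F0 acks idx 1 -> match: F0=1 F1=0 F2=3 F3=0; commitIndex=1
Op 7: F1 acks idx 6 -> match: F0=1 F1=6 F2=3 F3=0; commitIndex=3
Op 8: append 1 -> log_len=8
Op 9: F2 acks idx 5 -> match: F0=1 F1=6 F2=5 F3=0; commitIndex=5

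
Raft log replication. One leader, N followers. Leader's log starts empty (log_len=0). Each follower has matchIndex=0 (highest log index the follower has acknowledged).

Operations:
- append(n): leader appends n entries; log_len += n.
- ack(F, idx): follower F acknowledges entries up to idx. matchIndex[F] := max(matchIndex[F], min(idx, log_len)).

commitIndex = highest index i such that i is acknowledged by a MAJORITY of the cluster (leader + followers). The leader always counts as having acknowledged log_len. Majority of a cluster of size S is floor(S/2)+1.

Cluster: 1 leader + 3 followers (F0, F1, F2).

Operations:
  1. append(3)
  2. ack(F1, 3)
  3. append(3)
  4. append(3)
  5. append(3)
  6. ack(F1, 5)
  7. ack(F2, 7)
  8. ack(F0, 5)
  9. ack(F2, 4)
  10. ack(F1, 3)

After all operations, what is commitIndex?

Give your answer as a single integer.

Answer: 5

Derivation:
Op 1: append 3 -> log_len=3
Op 2: F1 acks idx 3 -> match: F0=0 F1=3 F2=0; commitIndex=0
Op 3: append 3 -> log_len=6
Op 4: append 3 -> log_len=9
Op 5: append 3 -> log_len=12
Op 6: F1 acks idx 5 -> match: F0=0 F1=5 F2=0; commitIndex=0
Op 7: F2 acks idx 7 -> match: F0=0 F1=5 F2=7; commitIndex=5
Op 8: F0 acks idx 5 -> match: F0=5 F1=5 F2=7; commitIndex=5
Op 9: F2 acks idx 4 -> match: F0=5 F1=5 F2=7; commitIndex=5
Op 10: F1 acks idx 3 -> match: F0=5 F1=5 F2=7; commitIndex=5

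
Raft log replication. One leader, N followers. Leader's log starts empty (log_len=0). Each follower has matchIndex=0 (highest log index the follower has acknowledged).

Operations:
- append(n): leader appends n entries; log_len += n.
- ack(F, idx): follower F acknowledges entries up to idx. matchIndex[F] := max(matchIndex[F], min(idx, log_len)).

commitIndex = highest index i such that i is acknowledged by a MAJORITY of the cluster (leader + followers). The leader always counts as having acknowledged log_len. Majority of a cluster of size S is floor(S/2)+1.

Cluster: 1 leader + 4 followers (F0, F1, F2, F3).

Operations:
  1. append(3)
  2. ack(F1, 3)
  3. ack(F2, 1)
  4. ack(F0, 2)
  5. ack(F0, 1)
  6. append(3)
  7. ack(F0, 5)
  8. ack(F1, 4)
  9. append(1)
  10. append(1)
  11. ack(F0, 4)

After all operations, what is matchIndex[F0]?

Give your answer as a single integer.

Op 1: append 3 -> log_len=3
Op 2: F1 acks idx 3 -> match: F0=0 F1=3 F2=0 F3=0; commitIndex=0
Op 3: F2 acks idx 1 -> match: F0=0 F1=3 F2=1 F3=0; commitIndex=1
Op 4: F0 acks idx 2 -> match: F0=2 F1=3 F2=1 F3=0; commitIndex=2
Op 5: F0 acks idx 1 -> match: F0=2 F1=3 F2=1 F3=0; commitIndex=2
Op 6: append 3 -> log_len=6
Op 7: F0 acks idx 5 -> match: F0=5 F1=3 F2=1 F3=0; commitIndex=3
Op 8: F1 acks idx 4 -> match: F0=5 F1=4 F2=1 F3=0; commitIndex=4
Op 9: append 1 -> log_len=7
Op 10: append 1 -> log_len=8
Op 11: F0 acks idx 4 -> match: F0=5 F1=4 F2=1 F3=0; commitIndex=4

Answer: 5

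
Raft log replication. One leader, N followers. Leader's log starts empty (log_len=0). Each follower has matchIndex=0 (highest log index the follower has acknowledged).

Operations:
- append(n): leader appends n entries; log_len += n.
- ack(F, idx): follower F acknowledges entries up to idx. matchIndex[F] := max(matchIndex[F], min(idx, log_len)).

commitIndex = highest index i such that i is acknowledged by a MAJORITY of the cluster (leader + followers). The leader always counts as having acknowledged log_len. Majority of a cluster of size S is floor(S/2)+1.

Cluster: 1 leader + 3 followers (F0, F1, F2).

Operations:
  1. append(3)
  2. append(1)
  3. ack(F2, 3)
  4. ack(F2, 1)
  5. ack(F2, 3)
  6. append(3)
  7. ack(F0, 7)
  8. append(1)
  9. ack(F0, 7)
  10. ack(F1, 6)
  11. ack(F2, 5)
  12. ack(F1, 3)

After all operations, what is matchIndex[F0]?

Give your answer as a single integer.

Op 1: append 3 -> log_len=3
Op 2: append 1 -> log_len=4
Op 3: F2 acks idx 3 -> match: F0=0 F1=0 F2=3; commitIndex=0
Op 4: F2 acks idx 1 -> match: F0=0 F1=0 F2=3; commitIndex=0
Op 5: F2 acks idx 3 -> match: F0=0 F1=0 F2=3; commitIndex=0
Op 6: append 3 -> log_len=7
Op 7: F0 acks idx 7 -> match: F0=7 F1=0 F2=3; commitIndex=3
Op 8: append 1 -> log_len=8
Op 9: F0 acks idx 7 -> match: F0=7 F1=0 F2=3; commitIndex=3
Op 10: F1 acks idx 6 -> match: F0=7 F1=6 F2=3; commitIndex=6
Op 11: F2 acks idx 5 -> match: F0=7 F1=6 F2=5; commitIndex=6
Op 12: F1 acks idx 3 -> match: F0=7 F1=6 F2=5; commitIndex=6

Answer: 7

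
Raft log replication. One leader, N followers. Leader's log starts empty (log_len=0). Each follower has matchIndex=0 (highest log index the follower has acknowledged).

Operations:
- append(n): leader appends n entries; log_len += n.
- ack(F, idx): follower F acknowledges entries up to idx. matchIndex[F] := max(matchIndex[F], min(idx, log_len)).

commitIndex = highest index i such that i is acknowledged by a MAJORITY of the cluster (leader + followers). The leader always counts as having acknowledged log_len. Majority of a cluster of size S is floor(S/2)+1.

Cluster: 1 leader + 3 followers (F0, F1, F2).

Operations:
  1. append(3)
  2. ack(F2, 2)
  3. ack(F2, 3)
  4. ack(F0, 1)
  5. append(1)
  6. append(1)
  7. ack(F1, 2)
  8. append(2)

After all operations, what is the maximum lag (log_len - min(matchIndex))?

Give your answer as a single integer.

Answer: 6

Derivation:
Op 1: append 3 -> log_len=3
Op 2: F2 acks idx 2 -> match: F0=0 F1=0 F2=2; commitIndex=0
Op 3: F2 acks idx 3 -> match: F0=0 F1=0 F2=3; commitIndex=0
Op 4: F0 acks idx 1 -> match: F0=1 F1=0 F2=3; commitIndex=1
Op 5: append 1 -> log_len=4
Op 6: append 1 -> log_len=5
Op 7: F1 acks idx 2 -> match: F0=1 F1=2 F2=3; commitIndex=2
Op 8: append 2 -> log_len=7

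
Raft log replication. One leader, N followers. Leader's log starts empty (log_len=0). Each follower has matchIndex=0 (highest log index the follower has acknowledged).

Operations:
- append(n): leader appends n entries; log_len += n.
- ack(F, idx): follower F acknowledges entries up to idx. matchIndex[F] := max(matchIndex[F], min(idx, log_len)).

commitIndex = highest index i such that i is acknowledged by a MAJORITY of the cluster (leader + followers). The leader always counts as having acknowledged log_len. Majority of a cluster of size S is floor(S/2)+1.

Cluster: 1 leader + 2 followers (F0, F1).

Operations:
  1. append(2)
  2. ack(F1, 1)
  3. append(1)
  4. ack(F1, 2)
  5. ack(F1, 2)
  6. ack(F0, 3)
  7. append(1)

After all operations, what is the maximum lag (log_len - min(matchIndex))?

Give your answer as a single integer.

Op 1: append 2 -> log_len=2
Op 2: F1 acks idx 1 -> match: F0=0 F1=1; commitIndex=1
Op 3: append 1 -> log_len=3
Op 4: F1 acks idx 2 -> match: F0=0 F1=2; commitIndex=2
Op 5: F1 acks idx 2 -> match: F0=0 F1=2; commitIndex=2
Op 6: F0 acks idx 3 -> match: F0=3 F1=2; commitIndex=3
Op 7: append 1 -> log_len=4

Answer: 2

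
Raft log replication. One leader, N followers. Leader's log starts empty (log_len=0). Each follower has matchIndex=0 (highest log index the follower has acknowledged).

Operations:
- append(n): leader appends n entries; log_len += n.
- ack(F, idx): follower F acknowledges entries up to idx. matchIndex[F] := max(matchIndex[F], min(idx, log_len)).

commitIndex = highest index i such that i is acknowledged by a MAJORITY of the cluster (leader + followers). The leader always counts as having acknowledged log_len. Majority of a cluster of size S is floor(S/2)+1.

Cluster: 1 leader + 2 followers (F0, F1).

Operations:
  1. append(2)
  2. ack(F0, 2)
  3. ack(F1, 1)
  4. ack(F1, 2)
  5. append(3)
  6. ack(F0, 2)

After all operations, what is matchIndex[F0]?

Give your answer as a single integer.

Op 1: append 2 -> log_len=2
Op 2: F0 acks idx 2 -> match: F0=2 F1=0; commitIndex=2
Op 3: F1 acks idx 1 -> match: F0=2 F1=1; commitIndex=2
Op 4: F1 acks idx 2 -> match: F0=2 F1=2; commitIndex=2
Op 5: append 3 -> log_len=5
Op 6: F0 acks idx 2 -> match: F0=2 F1=2; commitIndex=2

Answer: 2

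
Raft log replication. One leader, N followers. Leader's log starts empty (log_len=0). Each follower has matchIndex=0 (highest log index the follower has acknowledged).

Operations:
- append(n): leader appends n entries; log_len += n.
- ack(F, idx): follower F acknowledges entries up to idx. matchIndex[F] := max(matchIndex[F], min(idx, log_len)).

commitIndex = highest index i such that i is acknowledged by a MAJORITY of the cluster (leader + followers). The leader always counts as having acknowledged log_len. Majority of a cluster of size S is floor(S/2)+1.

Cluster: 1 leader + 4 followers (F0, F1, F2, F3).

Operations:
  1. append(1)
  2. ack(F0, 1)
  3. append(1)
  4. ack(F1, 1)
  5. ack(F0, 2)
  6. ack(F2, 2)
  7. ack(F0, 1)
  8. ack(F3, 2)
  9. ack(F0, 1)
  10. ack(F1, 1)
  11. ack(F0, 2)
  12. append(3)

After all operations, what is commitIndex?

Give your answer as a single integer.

Answer: 2

Derivation:
Op 1: append 1 -> log_len=1
Op 2: F0 acks idx 1 -> match: F0=1 F1=0 F2=0 F3=0; commitIndex=0
Op 3: append 1 -> log_len=2
Op 4: F1 acks idx 1 -> match: F0=1 F1=1 F2=0 F3=0; commitIndex=1
Op 5: F0 acks idx 2 -> match: F0=2 F1=1 F2=0 F3=0; commitIndex=1
Op 6: F2 acks idx 2 -> match: F0=2 F1=1 F2=2 F3=0; commitIndex=2
Op 7: F0 acks idx 1 -> match: F0=2 F1=1 F2=2 F3=0; commitIndex=2
Op 8: F3 acks idx 2 -> match: F0=2 F1=1 F2=2 F3=2; commitIndex=2
Op 9: F0 acks idx 1 -> match: F0=2 F1=1 F2=2 F3=2; commitIndex=2
Op 10: F1 acks idx 1 -> match: F0=2 F1=1 F2=2 F3=2; commitIndex=2
Op 11: F0 acks idx 2 -> match: F0=2 F1=1 F2=2 F3=2; commitIndex=2
Op 12: append 3 -> log_len=5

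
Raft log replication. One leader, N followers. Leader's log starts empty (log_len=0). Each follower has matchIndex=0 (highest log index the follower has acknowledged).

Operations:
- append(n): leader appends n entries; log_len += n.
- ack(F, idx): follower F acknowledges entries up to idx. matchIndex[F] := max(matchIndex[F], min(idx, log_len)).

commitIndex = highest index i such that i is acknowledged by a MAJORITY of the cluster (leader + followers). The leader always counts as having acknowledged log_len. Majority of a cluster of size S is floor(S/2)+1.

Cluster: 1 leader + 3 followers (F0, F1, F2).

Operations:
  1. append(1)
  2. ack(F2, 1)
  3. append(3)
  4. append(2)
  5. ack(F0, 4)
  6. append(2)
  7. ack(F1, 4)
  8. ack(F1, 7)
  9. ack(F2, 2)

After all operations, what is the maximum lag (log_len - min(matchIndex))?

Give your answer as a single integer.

Answer: 6

Derivation:
Op 1: append 1 -> log_len=1
Op 2: F2 acks idx 1 -> match: F0=0 F1=0 F2=1; commitIndex=0
Op 3: append 3 -> log_len=4
Op 4: append 2 -> log_len=6
Op 5: F0 acks idx 4 -> match: F0=4 F1=0 F2=1; commitIndex=1
Op 6: append 2 -> log_len=8
Op 7: F1 acks idx 4 -> match: F0=4 F1=4 F2=1; commitIndex=4
Op 8: F1 acks idx 7 -> match: F0=4 F1=7 F2=1; commitIndex=4
Op 9: F2 acks idx 2 -> match: F0=4 F1=7 F2=2; commitIndex=4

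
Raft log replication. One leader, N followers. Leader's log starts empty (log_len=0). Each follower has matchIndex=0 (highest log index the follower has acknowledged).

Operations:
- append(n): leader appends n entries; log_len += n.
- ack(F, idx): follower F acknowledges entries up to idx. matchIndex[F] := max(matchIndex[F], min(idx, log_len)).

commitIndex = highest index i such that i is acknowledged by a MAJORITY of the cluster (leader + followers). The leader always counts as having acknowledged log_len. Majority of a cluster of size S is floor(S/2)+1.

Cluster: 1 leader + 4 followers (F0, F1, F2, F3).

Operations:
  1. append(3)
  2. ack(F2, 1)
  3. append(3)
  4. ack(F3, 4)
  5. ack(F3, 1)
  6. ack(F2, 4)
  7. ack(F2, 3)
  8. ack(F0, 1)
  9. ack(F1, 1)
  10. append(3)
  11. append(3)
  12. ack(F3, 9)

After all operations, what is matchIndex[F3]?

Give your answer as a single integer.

Op 1: append 3 -> log_len=3
Op 2: F2 acks idx 1 -> match: F0=0 F1=0 F2=1 F3=0; commitIndex=0
Op 3: append 3 -> log_len=6
Op 4: F3 acks idx 4 -> match: F0=0 F1=0 F2=1 F3=4; commitIndex=1
Op 5: F3 acks idx 1 -> match: F0=0 F1=0 F2=1 F3=4; commitIndex=1
Op 6: F2 acks idx 4 -> match: F0=0 F1=0 F2=4 F3=4; commitIndex=4
Op 7: F2 acks idx 3 -> match: F0=0 F1=0 F2=4 F3=4; commitIndex=4
Op 8: F0 acks idx 1 -> match: F0=1 F1=0 F2=4 F3=4; commitIndex=4
Op 9: F1 acks idx 1 -> match: F0=1 F1=1 F2=4 F3=4; commitIndex=4
Op 10: append 3 -> log_len=9
Op 11: append 3 -> log_len=12
Op 12: F3 acks idx 9 -> match: F0=1 F1=1 F2=4 F3=9; commitIndex=4

Answer: 9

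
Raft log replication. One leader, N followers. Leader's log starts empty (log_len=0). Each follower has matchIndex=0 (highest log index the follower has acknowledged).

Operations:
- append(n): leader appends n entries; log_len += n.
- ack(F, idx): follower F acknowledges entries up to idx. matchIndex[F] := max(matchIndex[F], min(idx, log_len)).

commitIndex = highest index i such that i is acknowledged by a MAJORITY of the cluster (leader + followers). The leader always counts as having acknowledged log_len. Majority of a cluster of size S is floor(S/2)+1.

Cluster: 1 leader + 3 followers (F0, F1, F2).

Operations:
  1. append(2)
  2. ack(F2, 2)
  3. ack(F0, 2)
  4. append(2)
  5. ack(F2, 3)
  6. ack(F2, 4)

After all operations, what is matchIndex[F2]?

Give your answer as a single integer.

Answer: 4

Derivation:
Op 1: append 2 -> log_len=2
Op 2: F2 acks idx 2 -> match: F0=0 F1=0 F2=2; commitIndex=0
Op 3: F0 acks idx 2 -> match: F0=2 F1=0 F2=2; commitIndex=2
Op 4: append 2 -> log_len=4
Op 5: F2 acks idx 3 -> match: F0=2 F1=0 F2=3; commitIndex=2
Op 6: F2 acks idx 4 -> match: F0=2 F1=0 F2=4; commitIndex=2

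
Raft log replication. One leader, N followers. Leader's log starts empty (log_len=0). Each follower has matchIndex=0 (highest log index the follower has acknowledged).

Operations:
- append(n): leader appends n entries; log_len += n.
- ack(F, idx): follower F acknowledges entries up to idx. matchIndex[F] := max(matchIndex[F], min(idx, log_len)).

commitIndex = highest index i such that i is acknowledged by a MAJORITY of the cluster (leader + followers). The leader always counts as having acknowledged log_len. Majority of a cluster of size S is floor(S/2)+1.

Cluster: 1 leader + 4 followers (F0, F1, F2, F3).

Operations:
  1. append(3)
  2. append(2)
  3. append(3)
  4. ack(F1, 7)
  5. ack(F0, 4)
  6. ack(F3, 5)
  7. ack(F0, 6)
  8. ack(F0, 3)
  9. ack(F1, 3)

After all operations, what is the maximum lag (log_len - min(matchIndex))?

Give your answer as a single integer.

Answer: 8

Derivation:
Op 1: append 3 -> log_len=3
Op 2: append 2 -> log_len=5
Op 3: append 3 -> log_len=8
Op 4: F1 acks idx 7 -> match: F0=0 F1=7 F2=0 F3=0; commitIndex=0
Op 5: F0 acks idx 4 -> match: F0=4 F1=7 F2=0 F3=0; commitIndex=4
Op 6: F3 acks idx 5 -> match: F0=4 F1=7 F2=0 F3=5; commitIndex=5
Op 7: F0 acks idx 6 -> match: F0=6 F1=7 F2=0 F3=5; commitIndex=6
Op 8: F0 acks idx 3 -> match: F0=6 F1=7 F2=0 F3=5; commitIndex=6
Op 9: F1 acks idx 3 -> match: F0=6 F1=7 F2=0 F3=5; commitIndex=6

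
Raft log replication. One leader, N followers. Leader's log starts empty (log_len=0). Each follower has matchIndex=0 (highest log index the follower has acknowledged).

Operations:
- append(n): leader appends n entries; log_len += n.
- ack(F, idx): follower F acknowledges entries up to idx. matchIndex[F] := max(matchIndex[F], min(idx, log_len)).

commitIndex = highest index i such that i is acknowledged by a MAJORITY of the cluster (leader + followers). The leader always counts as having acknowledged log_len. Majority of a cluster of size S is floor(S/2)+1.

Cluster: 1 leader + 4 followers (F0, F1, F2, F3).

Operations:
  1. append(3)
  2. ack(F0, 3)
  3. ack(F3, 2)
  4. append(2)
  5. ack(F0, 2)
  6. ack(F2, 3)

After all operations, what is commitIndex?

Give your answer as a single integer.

Op 1: append 3 -> log_len=3
Op 2: F0 acks idx 3 -> match: F0=3 F1=0 F2=0 F3=0; commitIndex=0
Op 3: F3 acks idx 2 -> match: F0=3 F1=0 F2=0 F3=2; commitIndex=2
Op 4: append 2 -> log_len=5
Op 5: F0 acks idx 2 -> match: F0=3 F1=0 F2=0 F3=2; commitIndex=2
Op 6: F2 acks idx 3 -> match: F0=3 F1=0 F2=3 F3=2; commitIndex=3

Answer: 3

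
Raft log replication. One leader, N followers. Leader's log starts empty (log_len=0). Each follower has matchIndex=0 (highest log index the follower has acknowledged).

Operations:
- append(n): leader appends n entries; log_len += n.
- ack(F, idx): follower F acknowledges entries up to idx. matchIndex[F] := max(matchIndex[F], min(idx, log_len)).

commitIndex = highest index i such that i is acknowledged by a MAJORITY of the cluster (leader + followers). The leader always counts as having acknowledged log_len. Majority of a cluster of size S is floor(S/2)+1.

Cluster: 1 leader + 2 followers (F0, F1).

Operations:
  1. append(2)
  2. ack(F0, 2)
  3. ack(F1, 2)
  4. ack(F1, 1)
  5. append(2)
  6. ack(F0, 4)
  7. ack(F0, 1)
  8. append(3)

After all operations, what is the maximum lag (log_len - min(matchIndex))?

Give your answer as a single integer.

Op 1: append 2 -> log_len=2
Op 2: F0 acks idx 2 -> match: F0=2 F1=0; commitIndex=2
Op 3: F1 acks idx 2 -> match: F0=2 F1=2; commitIndex=2
Op 4: F1 acks idx 1 -> match: F0=2 F1=2; commitIndex=2
Op 5: append 2 -> log_len=4
Op 6: F0 acks idx 4 -> match: F0=4 F1=2; commitIndex=4
Op 7: F0 acks idx 1 -> match: F0=4 F1=2; commitIndex=4
Op 8: append 3 -> log_len=7

Answer: 5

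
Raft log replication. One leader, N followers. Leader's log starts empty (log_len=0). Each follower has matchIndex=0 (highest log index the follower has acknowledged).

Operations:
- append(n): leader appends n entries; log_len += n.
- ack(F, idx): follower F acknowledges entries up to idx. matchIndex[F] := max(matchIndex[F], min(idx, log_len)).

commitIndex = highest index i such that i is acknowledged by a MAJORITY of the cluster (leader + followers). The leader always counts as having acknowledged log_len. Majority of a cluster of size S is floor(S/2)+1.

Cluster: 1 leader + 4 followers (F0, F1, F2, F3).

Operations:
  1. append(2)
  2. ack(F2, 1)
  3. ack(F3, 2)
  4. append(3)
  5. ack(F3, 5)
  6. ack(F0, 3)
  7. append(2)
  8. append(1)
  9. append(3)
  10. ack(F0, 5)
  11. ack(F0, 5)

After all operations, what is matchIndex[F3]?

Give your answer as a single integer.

Answer: 5

Derivation:
Op 1: append 2 -> log_len=2
Op 2: F2 acks idx 1 -> match: F0=0 F1=0 F2=1 F3=0; commitIndex=0
Op 3: F3 acks idx 2 -> match: F0=0 F1=0 F2=1 F3=2; commitIndex=1
Op 4: append 3 -> log_len=5
Op 5: F3 acks idx 5 -> match: F0=0 F1=0 F2=1 F3=5; commitIndex=1
Op 6: F0 acks idx 3 -> match: F0=3 F1=0 F2=1 F3=5; commitIndex=3
Op 7: append 2 -> log_len=7
Op 8: append 1 -> log_len=8
Op 9: append 3 -> log_len=11
Op 10: F0 acks idx 5 -> match: F0=5 F1=0 F2=1 F3=5; commitIndex=5
Op 11: F0 acks idx 5 -> match: F0=5 F1=0 F2=1 F3=5; commitIndex=5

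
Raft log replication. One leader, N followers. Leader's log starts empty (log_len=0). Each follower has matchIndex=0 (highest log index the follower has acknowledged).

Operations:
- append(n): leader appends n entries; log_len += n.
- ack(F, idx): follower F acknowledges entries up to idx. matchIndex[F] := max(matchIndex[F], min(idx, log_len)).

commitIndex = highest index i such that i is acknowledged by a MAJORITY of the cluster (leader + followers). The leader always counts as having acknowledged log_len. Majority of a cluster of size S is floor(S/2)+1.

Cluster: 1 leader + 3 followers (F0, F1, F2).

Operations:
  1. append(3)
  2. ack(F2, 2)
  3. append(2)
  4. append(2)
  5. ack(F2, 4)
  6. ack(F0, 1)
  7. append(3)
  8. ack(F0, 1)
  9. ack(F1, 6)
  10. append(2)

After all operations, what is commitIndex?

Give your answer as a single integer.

Op 1: append 3 -> log_len=3
Op 2: F2 acks idx 2 -> match: F0=0 F1=0 F2=2; commitIndex=0
Op 3: append 2 -> log_len=5
Op 4: append 2 -> log_len=7
Op 5: F2 acks idx 4 -> match: F0=0 F1=0 F2=4; commitIndex=0
Op 6: F0 acks idx 1 -> match: F0=1 F1=0 F2=4; commitIndex=1
Op 7: append 3 -> log_len=10
Op 8: F0 acks idx 1 -> match: F0=1 F1=0 F2=4; commitIndex=1
Op 9: F1 acks idx 6 -> match: F0=1 F1=6 F2=4; commitIndex=4
Op 10: append 2 -> log_len=12

Answer: 4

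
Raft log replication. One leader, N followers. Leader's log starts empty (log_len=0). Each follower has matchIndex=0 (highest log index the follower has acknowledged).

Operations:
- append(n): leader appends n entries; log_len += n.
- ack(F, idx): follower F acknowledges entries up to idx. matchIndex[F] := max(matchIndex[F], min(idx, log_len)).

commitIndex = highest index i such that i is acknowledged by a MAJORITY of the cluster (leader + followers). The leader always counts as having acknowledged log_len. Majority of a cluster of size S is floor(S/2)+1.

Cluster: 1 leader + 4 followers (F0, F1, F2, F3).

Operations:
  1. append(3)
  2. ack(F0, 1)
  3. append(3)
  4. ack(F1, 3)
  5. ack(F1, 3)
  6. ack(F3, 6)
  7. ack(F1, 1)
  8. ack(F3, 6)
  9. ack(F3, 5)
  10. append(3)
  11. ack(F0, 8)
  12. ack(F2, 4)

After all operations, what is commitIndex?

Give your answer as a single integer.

Op 1: append 3 -> log_len=3
Op 2: F0 acks idx 1 -> match: F0=1 F1=0 F2=0 F3=0; commitIndex=0
Op 3: append 3 -> log_len=6
Op 4: F1 acks idx 3 -> match: F0=1 F1=3 F2=0 F3=0; commitIndex=1
Op 5: F1 acks idx 3 -> match: F0=1 F1=3 F2=0 F3=0; commitIndex=1
Op 6: F3 acks idx 6 -> match: F0=1 F1=3 F2=0 F3=6; commitIndex=3
Op 7: F1 acks idx 1 -> match: F0=1 F1=3 F2=0 F3=6; commitIndex=3
Op 8: F3 acks idx 6 -> match: F0=1 F1=3 F2=0 F3=6; commitIndex=3
Op 9: F3 acks idx 5 -> match: F0=1 F1=3 F2=0 F3=6; commitIndex=3
Op 10: append 3 -> log_len=9
Op 11: F0 acks idx 8 -> match: F0=8 F1=3 F2=0 F3=6; commitIndex=6
Op 12: F2 acks idx 4 -> match: F0=8 F1=3 F2=4 F3=6; commitIndex=6

Answer: 6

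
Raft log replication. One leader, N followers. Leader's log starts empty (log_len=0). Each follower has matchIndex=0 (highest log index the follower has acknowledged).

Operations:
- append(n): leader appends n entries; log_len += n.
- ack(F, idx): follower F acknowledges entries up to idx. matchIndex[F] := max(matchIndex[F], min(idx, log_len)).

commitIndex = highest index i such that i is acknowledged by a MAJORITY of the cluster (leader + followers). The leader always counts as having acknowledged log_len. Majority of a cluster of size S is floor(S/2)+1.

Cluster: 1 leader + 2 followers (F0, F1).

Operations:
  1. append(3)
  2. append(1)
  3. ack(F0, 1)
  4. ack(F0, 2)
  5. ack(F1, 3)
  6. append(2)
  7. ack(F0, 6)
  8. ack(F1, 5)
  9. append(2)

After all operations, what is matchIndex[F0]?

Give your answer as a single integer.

Answer: 6

Derivation:
Op 1: append 3 -> log_len=3
Op 2: append 1 -> log_len=4
Op 3: F0 acks idx 1 -> match: F0=1 F1=0; commitIndex=1
Op 4: F0 acks idx 2 -> match: F0=2 F1=0; commitIndex=2
Op 5: F1 acks idx 3 -> match: F0=2 F1=3; commitIndex=3
Op 6: append 2 -> log_len=6
Op 7: F0 acks idx 6 -> match: F0=6 F1=3; commitIndex=6
Op 8: F1 acks idx 5 -> match: F0=6 F1=5; commitIndex=6
Op 9: append 2 -> log_len=8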